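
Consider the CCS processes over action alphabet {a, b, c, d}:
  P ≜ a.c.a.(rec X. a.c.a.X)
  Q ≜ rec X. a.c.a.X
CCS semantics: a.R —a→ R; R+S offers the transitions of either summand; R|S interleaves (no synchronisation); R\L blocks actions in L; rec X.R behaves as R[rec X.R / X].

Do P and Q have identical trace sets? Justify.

traces(P) = traces(Q)

Reachable graph of P (4 states):
  m0 = a.c.a.(rec X. a.c.a.X) ⊢ —a→ m1
  m1 = c.a.(rec X. a.c.a.X) ⊢ —c→ m2
  m2 = a.(rec X. a.c.a.X) ⊢ —a→ m3
  m3 = rec X. a.c.a.X ⊢ —a→ m1
Reachable graph of Q (3 states):
  n0 = rec X. a.c.a.X ⊢ —a→ n1
  n1 = c.a.(rec X. a.c.a.X) ⊢ —c→ n2
  n2 = a.(rec X. a.c.a.X) ⊢ —a→ n0
Partition-refinement fixed point:
  B0 = {m0, m3, n0}
  B1 = {m1, n1}
  B2 = {m2, n2}
m0 ∈ B0, n0 ∈ B0 → same block
Bisimilar ⇒ trace-equivalent.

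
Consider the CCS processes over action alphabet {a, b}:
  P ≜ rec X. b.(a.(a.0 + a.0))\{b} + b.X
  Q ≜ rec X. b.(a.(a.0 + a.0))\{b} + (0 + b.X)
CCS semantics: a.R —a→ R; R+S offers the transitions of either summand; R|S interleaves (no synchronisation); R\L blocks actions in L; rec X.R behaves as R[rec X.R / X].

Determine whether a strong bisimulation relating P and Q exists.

bisimilar

Reachable graph of P (4 states):
  p0 = rec X. b.(a.(a.0 + a.0))\{b} + b.X ⊢ =b=> p0, =b=> p1
  p1 = (a.(a.0 + a.0))\{b} ⊢ =a=> p2
  p2 = (a.0 + a.0)\{b} ⊢ =a=> p3
  p3 = 0\{b} ⊢ ·
Reachable graph of Q (4 states):
  q0 = rec X. b.(a.(a.0 + a.0))\{b} + (0 + b.X) ⊢ =b=> q0, =b=> q1
  q1 = (a.(a.0 + a.0))\{b} ⊢ =a=> q2
  q2 = (a.0 + a.0)\{b} ⊢ =a=> q3
  q3 = 0\{b} ⊢ ·
Bisimilarity quotient blocks:
  B0 = {p0, q0}
  B1 = {p1, q1}
  B2 = {p2, q2}
  B3 = {p3, q3}
p0 ∈ B0, q0 ∈ B0 → same block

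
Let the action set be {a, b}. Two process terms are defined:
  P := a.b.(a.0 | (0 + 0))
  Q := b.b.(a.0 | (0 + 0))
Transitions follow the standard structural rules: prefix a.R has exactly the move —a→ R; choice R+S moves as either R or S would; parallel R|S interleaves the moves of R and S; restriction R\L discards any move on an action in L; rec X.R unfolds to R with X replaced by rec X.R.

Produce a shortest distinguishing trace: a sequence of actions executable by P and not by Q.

P's transition system — 4 states:
  m0 = a.b.(a.0 | (0 + 0)) has moves --a--▸ m1
  m1 = b.(a.0 | (0 + 0)) has moves --b--▸ m2
  m2 = a.0 | (0 + 0) has moves --a--▸ m3
  m3 = 0 | (0 + 0) has moves (no moves)
Q's transition system — 4 states:
  n0 = b.b.(a.0 | (0 + 0)) has moves --b--▸ n1
  n1 = b.(a.0 | (0 + 0)) has moves --b--▸ n2
  n2 = a.0 | (0 + 0) has moves --a--▸ n3
  n3 = 0 | (0 + 0) has moves (no moves)
Run σ = ⟨a⟩ on P: start {m0}
  after a @ step 1: {m1}
  — P admits the full trace.
Run σ = ⟨a⟩ on Q: start {n0}
  after a @ step 1: no successor for Q

a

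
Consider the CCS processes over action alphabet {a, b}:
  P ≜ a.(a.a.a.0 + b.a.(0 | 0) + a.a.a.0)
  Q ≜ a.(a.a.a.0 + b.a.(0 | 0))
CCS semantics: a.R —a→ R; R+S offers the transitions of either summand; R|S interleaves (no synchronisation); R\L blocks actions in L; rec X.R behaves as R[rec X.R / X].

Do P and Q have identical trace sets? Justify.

Reachable graph of P (7 states):
  m0 = a.(a.a.a.0 + b.a.(0 | 0) + a.a.a.0) ⊢ --a--▸ m1
  m1 = a.a.a.0 + b.a.(0 | 0) + a.a.a.0 ⊢ --a--▸ m2, --b--▸ m3
  m2 = a.a.0 ⊢ --a--▸ m4
  m3 = a.(0 | 0) ⊢ --a--▸ m5
  m4 = a.0 ⊢ --a--▸ m6
  m5 = 0 | 0 ⊢ (no moves)
  m6 = 0 ⊢ (no moves)
Reachable graph of Q (7 states):
  n0 = a.(a.a.a.0 + b.a.(0 | 0)) ⊢ --a--▸ n1
  n1 = a.a.a.0 + b.a.(0 | 0) ⊢ --a--▸ n2, --b--▸ n3
  n2 = a.a.0 ⊢ --a--▸ n4
  n3 = a.(0 | 0) ⊢ --a--▸ n5
  n4 = a.0 ⊢ --a--▸ n6
  n5 = 0 | 0 ⊢ (no moves)
  n6 = 0 ⊢ (no moves)
Bisimilarity quotient blocks:
  B0 = {m0, n0}
  B1 = {m1, n1}
  B2 = {m2, n2}
  B3 = {m3, m4, n3, n4}
  B4 = {m5, m6, n5, n6}
m0 ∈ B0, n0 ∈ B0 → same block
Bisimilar ⇒ trace-equivalent.

trace-equivalent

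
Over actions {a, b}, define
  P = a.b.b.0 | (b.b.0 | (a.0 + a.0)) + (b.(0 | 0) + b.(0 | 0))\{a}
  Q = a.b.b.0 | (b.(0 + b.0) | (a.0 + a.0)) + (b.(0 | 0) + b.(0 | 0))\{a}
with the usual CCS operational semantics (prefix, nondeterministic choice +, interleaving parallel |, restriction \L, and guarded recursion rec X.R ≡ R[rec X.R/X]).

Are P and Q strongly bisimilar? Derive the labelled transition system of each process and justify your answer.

P ~ Q

Reachable graph of P (25 states):
  p0 = a.b.b.0 | (b.b.0 | (a.0 + a.0)) + (b.(0 | 0) + b.(0 | 0))\{a} :: --a--▸ p1, --a--▸ p2, --b--▸ p3, --b--▸ p4
  p1 = a.b.b.0 | (b.b.0 | 0) :: --a--▸ p5, --b--▸ p6
  p2 = b.b.0 | (b.b.0 | (a.0 + a.0)) :: --a--▸ p5, --b--▸ p7, --b--▸ p8
  p3 = (0 | 0)\{a} :: ∅
  p4 = a.b.b.0 | (b.0 | (a.0 + a.0)) :: --a--▸ p6, --a--▸ p8, --b--▸ p9
  p5 = b.b.0 | (b.b.0 | 0) :: --b--▸ p10, --b--▸ p11
  p6 = a.b.b.0 | (b.0 | 0) :: --a--▸ p11, --b--▸ p12
  p7 = b.0 | (b.b.0 | (a.0 + a.0)) :: --a--▸ p10, --b--▸ p13, --b--▸ p14
  p8 = b.b.0 | (b.0 | (a.0 + a.0)) :: --a--▸ p11, --b--▸ p14, --b--▸ p15
  p9 = a.b.b.0 | (0 | (a.0 + a.0)) :: --a--▸ p12, --a--▸ p15
  p10 = b.0 | (b.b.0 | 0) :: --b--▸ p16, --b--▸ p17
  p11 = b.b.0 | (b.0 | 0) :: --b--▸ p17, --b--▸ p18
  p12 = a.b.b.0 | (0 | 0) :: --a--▸ p18
  p13 = 0 | (b.b.0 | (a.0 + a.0)) :: --a--▸ p16, --b--▸ p19
  p14 = b.0 | (b.0 | (a.0 + a.0)) :: --a--▸ p17, --b--▸ p19, --b--▸ p20
  p15 = b.b.0 | (0 | (a.0 + a.0)) :: --a--▸ p18, --b--▸ p20
  p16 = 0 | (b.b.0 | 0) :: --b--▸ p21
  p17 = b.0 | (b.0 | 0) :: --b--▸ p21, --b--▸ p22
  p18 = b.b.0 | (0 | 0) :: --b--▸ p22
  p19 = 0 | (b.0 | (a.0 + a.0)) :: --a--▸ p21, --b--▸ p23
  p20 = b.0 | (0 | (a.0 + a.0)) :: --a--▸ p22, --b--▸ p23
  p21 = 0 | (b.0 | 0) :: --b--▸ p24
  p22 = b.0 | (0 | 0) :: --b--▸ p24
  p23 = 0 | (0 | (a.0 + a.0)) :: --a--▸ p24
  p24 = 0 | (0 | 0) :: ∅
Reachable graph of Q (25 states):
  q0 = a.b.b.0 | (b.(0 + b.0) | (a.0 + a.0)) + (b.(0 | 0) + b.(0 | 0))\{a} :: --a--▸ q1, --a--▸ q2, --b--▸ q3, --b--▸ q4
  q1 = a.b.b.0 | (b.(0 + b.0) | 0) :: --a--▸ q5, --b--▸ q6
  q2 = b.b.0 | (b.(0 + b.0) | (a.0 + a.0)) :: --a--▸ q5, --b--▸ q7, --b--▸ q8
  q3 = (0 | 0)\{a} :: ∅
  q4 = a.b.b.0 | ((0 + b.0) | (a.0 + a.0)) :: --a--▸ q6, --a--▸ q8, --b--▸ q9
  q5 = b.b.0 | (b.(0 + b.0) | 0) :: --b--▸ q10, --b--▸ q11
  q6 = a.b.b.0 | ((0 + b.0) | 0) :: --a--▸ q11, --b--▸ q12
  q7 = b.0 | (b.(0 + b.0) | (a.0 + a.0)) :: --a--▸ q10, --b--▸ q13, --b--▸ q14
  q8 = b.b.0 | ((0 + b.0) | (a.0 + a.0)) :: --a--▸ q11, --b--▸ q14, --b--▸ q15
  q9 = a.b.b.0 | (0 | (a.0 + a.0)) :: --a--▸ q12, --a--▸ q15
  q10 = b.0 | (b.(0 + b.0) | 0) :: --b--▸ q16, --b--▸ q17
  q11 = b.b.0 | ((0 + b.0) | 0) :: --b--▸ q17, --b--▸ q18
  q12 = a.b.b.0 | (0 | 0) :: --a--▸ q18
  q13 = 0 | (b.(0 + b.0) | (a.0 + a.0)) :: --a--▸ q16, --b--▸ q19
  q14 = b.0 | ((0 + b.0) | (a.0 + a.0)) :: --a--▸ q17, --b--▸ q19, --b--▸ q20
  q15 = b.b.0 | (0 | (a.0 + a.0)) :: --a--▸ q18, --b--▸ q20
  q16 = 0 | (b.(0 + b.0) | 0) :: --b--▸ q21
  q17 = b.0 | ((0 + b.0) | 0) :: --b--▸ q21, --b--▸ q22
  q18 = b.b.0 | (0 | 0) :: --b--▸ q22
  q19 = 0 | ((0 + b.0) | (a.0 + a.0)) :: --a--▸ q21, --b--▸ q23
  q20 = b.0 | (0 | (a.0 + a.0)) :: --a--▸ q22, --b--▸ q23
  q21 = 0 | ((0 + b.0) | 0) :: --b--▸ q24
  q22 = b.0 | (0 | 0) :: --b--▸ q24
  q23 = 0 | (0 | (a.0 + a.0)) :: --a--▸ q24
  q24 = 0 | (0 | 0) :: ∅
Coarsest stable partition (strong bisimilarity classes):
  B0 = {p0, q0}
  B1 = {p1, q1}
  B2 = {p5, q5}
  B3 = {p10, p11, q10, q11}
  B4 = {p16, p17, p18, q16, q17, q18}
  B5 = {p21, p22, q21, q22}
  B6 = {p24, p3, q24, q3}
  B7 = {p6, q6}
  B8 = {p12, q12}
  B9 = {p2, q2}
  B10 = {p7, p8, q7, q8}
  B11 = {p13, p14, p15, q13, q14, q15}
  B12 = {p19, p20, q19, q20}
  B13 = {p23, q23}
  B14 = {p4, q4}
  B15 = {p9, q9}
p0 ∈ B0, q0 ∈ B0 → same block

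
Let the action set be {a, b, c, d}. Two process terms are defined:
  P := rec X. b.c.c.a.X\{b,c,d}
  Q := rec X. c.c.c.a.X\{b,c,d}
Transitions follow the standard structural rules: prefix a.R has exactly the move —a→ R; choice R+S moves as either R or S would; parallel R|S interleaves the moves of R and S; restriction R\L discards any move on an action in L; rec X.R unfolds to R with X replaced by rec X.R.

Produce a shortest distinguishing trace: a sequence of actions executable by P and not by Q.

LTS(P): 5 reachable states
  s0 = rec X. b.c.c.a.X\{b,c,d} :: ··b··> s1
  s1 = c.c.a.(rec X. b.c.c.a.X\{b,c,d})\{b,c,d} :: ··c··> s2
  s2 = c.a.(rec X. b.c.c.a.X\{b,c,d})\{b,c,d} :: ··c··> s3
  s3 = a.(rec X. b.c.c.a.X\{b,c,d})\{b,c,d} :: ··a··> s4
  s4 = (rec X. b.c.c.a.X\{b,c,d})\{b,c,d} :: (no moves)
LTS(Q): 5 reachable states
  t0 = rec X. c.c.c.a.X\{b,c,d} :: ··c··> t1
  t1 = c.c.a.(rec X. c.c.c.a.X\{b,c,d})\{b,c,d} :: ··c··> t2
  t2 = c.a.(rec X. c.c.c.a.X\{b,c,d})\{b,c,d} :: ··c··> t3
  t3 = a.(rec X. c.c.c.a.X\{b,c,d})\{b,c,d} :: ··a··> t4
  t4 = (rec X. c.c.c.a.X\{b,c,d})\{b,c,d} :: (no moves)
Run σ = ⟨b⟩ on P: start {s0}
  step 1 (b): {s1}
  ✓ P
Run σ = ⟨b⟩ on Q: start {t0}
  step 1 (b): ∅  — Q cannot continue

b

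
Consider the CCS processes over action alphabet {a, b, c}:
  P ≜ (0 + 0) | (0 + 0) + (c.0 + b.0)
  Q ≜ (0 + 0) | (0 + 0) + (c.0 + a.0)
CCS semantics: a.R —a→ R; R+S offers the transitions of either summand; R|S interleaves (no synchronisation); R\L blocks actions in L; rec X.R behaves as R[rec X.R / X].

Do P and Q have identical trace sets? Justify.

Reachable graph of P (2 states):
  u0 = (0 + 0) | (0 + 0) + (c.0 + b.0) → --b--▸ u1, --c--▸ u1
  u1 = 0 → deadlocked
Reachable graph of Q (2 states):
  v0 = (0 + 0) | (0 + 0) + (c.0 + a.0) → --a--▸ v1, --c--▸ v1
  v1 = 0 → deadlocked
Trace ⟨b⟩ through P, begin at {u0}:
  [1] b ⇒ {u1}
  — P admits the full trace.
Trace ⟨b⟩ through Q, begin at {v0}:
  [1] b ⇒ ∅ (Q stuck)

traces(P) ≠ traces(Q) — witness ⟨b⟩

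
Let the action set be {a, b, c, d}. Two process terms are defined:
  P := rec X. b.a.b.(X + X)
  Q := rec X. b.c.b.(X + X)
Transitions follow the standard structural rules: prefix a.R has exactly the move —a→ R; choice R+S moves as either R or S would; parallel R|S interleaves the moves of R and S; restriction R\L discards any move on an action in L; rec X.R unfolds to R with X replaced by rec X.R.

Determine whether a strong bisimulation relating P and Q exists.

Reachable graph of P (4 states):
  s0 = rec X. b.a.b.(X + X) → ··b··> s1
  s1 = a.b.((rec X. b.a.b.(X + X)) + (rec X. b.a.b.(X + X))) → ··a··> s2
  s2 = b.((rec X. b.a.b.(X + X)) + (rec X. b.a.b.(X + X))) → ··b··> s3
  s3 = (rec X. b.a.b.(X + X)) + (rec X. b.a.b.(X + X)) → ··b··> s1
Reachable graph of Q (4 states):
  t0 = rec X. b.c.b.(X + X) → ··b··> t1
  t1 = c.b.((rec X. b.c.b.(X + X)) + (rec X. b.c.b.(X + X))) → ··c··> t2
  t2 = b.((rec X. b.c.b.(X + X)) + (rec X. b.c.b.(X + X))) → ··b··> t3
  t3 = (rec X. b.c.b.(X + X)) + (rec X. b.c.b.(X + X)) → ··b··> t1
Coarsest stable partition (strong bisimilarity classes):
  B0 = {s0, s3}
  B1 = {s1}
  B2 = {s2}
  B3 = {t0, t3}
  B4 = {t1}
  B5 = {t2}
s0 ∈ B0, t0 ∈ B3 → different blocks

P ≁ Q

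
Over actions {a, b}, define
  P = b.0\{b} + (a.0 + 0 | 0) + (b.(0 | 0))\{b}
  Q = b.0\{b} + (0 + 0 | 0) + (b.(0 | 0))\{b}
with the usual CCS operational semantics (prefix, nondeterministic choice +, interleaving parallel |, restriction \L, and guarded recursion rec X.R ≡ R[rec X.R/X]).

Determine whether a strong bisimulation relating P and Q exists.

NO

LTS(P): 3 reachable states
  u0 = b.0\{b} + (a.0 + 0 | 0) + (b.(0 | 0))\{b} → ··a··> u1, ··b··> u2
  u1 = 0 → ·
  u2 = 0\{b} → ·
LTS(Q): 2 reachable states
  v0 = b.0\{b} + (0 + 0 | 0) + (b.(0 | 0))\{b} → ··b··> v1
  v1 = 0\{b} → ·
Coarsest stable partition (strong bisimilarity classes):
  B0 = {u0}
  B1 = {u1, u2, v1}
  B2 = {v0}
u0 ∈ B0, v0 ∈ B2 → different blocks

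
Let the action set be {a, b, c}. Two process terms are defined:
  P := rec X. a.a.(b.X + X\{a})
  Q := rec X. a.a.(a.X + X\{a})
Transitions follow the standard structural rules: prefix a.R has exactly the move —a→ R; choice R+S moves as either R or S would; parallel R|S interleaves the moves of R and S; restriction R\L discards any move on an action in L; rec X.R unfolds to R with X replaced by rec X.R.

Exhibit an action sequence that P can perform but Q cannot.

P's transition system — 3 states:
  m0 = rec X. a.a.(b.X + X\{a}) ⊢ —a→ m1
  m1 = a.(b.(rec X. a.a.(b.X + X\{a})) + (rec X. a.a.(b.X + X\{a}))\{a}) ⊢ —a→ m2
  m2 = b.(rec X. a.a.(b.X + X\{a})) + (rec X. a.a.(b.X + X\{a}))\{a} ⊢ —b→ m0
Q's transition system — 3 states:
  n0 = rec X. a.a.(a.X + X\{a}) ⊢ —a→ n1
  n1 = a.(a.(rec X. a.a.(a.X + X\{a})) + (rec X. a.a.(a.X + X\{a}))\{a}) ⊢ —a→ n2
  n2 = a.(rec X. a.a.(a.X + X\{a})) + (rec X. a.a.(a.X + X\{a}))\{a} ⊢ —a→ n0
Executing aab from P (initial set {m0}):
  after a @ step 1: {m1}
  after a @ step 2: {m2}
  after b @ step 3: {m0}
  ✓ P
Executing aab from Q (initial set {n0}):
  after a @ step 1: {n1}
  after a @ step 2: {n2}
  after b @ step 3: ∅ (Q stuck)

aab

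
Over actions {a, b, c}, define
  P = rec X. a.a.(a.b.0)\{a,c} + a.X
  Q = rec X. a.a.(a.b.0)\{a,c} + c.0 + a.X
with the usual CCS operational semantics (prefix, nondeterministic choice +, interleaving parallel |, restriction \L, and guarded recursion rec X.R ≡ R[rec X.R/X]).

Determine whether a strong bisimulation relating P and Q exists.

P's transition system — 3 states:
  u0 = rec X. a.a.(a.b.0)\{a,c} + a.X has moves -a-> u0, -a-> u1
  u1 = a.(a.b.0)\{a,c} has moves -a-> u2
  u2 = (a.b.0)\{a,c} has moves (no moves)
Q's transition system — 4 states:
  v0 = rec X. a.a.(a.b.0)\{a,c} + c.0 + a.X has moves -a-> v0, -a-> v1, -c-> v2
  v1 = a.(a.b.0)\{a,c} has moves -a-> v3
  v2 = 0 has moves (no moves)
  v3 = (a.b.0)\{a,c} has moves (no moves)
Coarsest stable partition (strong bisimilarity classes):
  B0 = {u0}
  B1 = {u1, v1}
  B2 = {u2, v2, v3}
  B3 = {v0}
u0 ∈ B0, v0 ∈ B3 → different blocks

P ≁ Q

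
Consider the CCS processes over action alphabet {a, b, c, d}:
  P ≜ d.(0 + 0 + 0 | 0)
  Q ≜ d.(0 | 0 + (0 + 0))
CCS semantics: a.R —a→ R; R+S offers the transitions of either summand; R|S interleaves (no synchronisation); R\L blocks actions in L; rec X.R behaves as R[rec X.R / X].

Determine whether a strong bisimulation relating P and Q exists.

LTS(P): 2 reachable states
  p0 = d.(0 + 0 + 0 | 0) ⊢ —d→ p1
  p1 = 0 + 0 + 0 | 0 ⊢ (no moves)
LTS(Q): 2 reachable states
  q0 = d.(0 | 0 + (0 + 0)) ⊢ —d→ q1
  q1 = 0 | 0 + (0 + 0) ⊢ (no moves)
Partition-refinement fixed point:
  B0 = {p0, q0}
  B1 = {p1, q1}
p0 ∈ B0, q0 ∈ B0 → same block

YES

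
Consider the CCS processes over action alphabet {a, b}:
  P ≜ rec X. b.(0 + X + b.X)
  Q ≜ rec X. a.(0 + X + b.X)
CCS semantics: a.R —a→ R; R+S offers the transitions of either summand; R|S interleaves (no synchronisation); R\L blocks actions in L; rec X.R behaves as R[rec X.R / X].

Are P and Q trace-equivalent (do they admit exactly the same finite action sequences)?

P's transition system — 2 states:
  m0 = rec X. b.(0 + X + b.X) :: ··b··> m1
  m1 = 0 + (rec X. b.(0 + X + b.X)) + b.(rec X. b.(0 + X + b.X)) :: ··b··> m0, ··b··> m1
Q's transition system — 2 states:
  n0 = rec X. a.(0 + X + b.X) :: ··a··> n1
  n1 = 0 + (rec X. a.(0 + X + b.X)) + b.(rec X. a.(0 + X + b.X)) :: ··a··> n1, ··b··> n0
Executing b from P (initial set {m0}):
  [1] b ⇒ {m1}
  P completes σ.
Executing b from Q (initial set {n0}):
  [1] b ⇒ ∅  — Q cannot continue

NO — witness ⟨b⟩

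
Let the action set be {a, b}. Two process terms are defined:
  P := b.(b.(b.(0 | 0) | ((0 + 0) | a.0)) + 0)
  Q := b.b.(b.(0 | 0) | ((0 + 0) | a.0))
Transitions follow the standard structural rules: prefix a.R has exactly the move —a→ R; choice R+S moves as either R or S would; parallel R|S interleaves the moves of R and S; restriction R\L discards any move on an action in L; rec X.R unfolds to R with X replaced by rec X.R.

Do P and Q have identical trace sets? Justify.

YES

P's transition system — 6 states:
  m0 = b.(b.(b.(0 | 0) | ((0 + 0) | a.0)) + 0) ⊢ —b→ m1
  m1 = b.(b.(0 | 0) | ((0 + 0) | a.0)) + 0 ⊢ —b→ m2
  m2 = b.(0 | 0) | ((0 + 0) | a.0) ⊢ —a→ m3, —b→ m4
  m3 = b.(0 | 0) | ((0 + 0) | 0) ⊢ —b→ m5
  m4 = 0 | 0 | ((0 + 0) | a.0) ⊢ —a→ m5
  m5 = 0 | 0 | ((0 + 0) | 0) ⊢ ·
Q's transition system — 6 states:
  n0 = b.b.(b.(0 | 0) | ((0 + 0) | a.0)) ⊢ —b→ n1
  n1 = b.(b.(0 | 0) | ((0 + 0) | a.0)) ⊢ —b→ n2
  n2 = b.(0 | 0) | ((0 + 0) | a.0) ⊢ —a→ n3, —b→ n4
  n3 = b.(0 | 0) | ((0 + 0) | 0) ⊢ —b→ n5
  n4 = 0 | 0 | ((0 + 0) | a.0) ⊢ —a→ n5
  n5 = 0 | 0 | ((0 + 0) | 0) ⊢ ·
Partition-refinement fixed point:
  B0 = {m0, n0}
  B1 = {m1, n1}
  B2 = {m2, n2}
  B3 = {m3, n3}
  B4 = {m5, n5}
  B5 = {m4, n4}
m0 ∈ B0, n0 ∈ B0 → same block
Bisimilar ⇒ trace-equivalent.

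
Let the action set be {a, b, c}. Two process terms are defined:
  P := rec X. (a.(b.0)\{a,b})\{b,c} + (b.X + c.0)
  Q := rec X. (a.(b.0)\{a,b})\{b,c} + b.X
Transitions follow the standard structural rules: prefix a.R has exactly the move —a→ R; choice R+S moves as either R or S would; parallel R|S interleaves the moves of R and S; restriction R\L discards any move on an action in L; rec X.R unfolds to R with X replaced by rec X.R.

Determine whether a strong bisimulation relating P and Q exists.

P ≁ Q

LTS(P): 3 reachable states
  u0 = rec X. (a.(b.0)\{a,b})\{b,c} + (b.X + c.0) :: —a→ u1, —b→ u0, —c→ u2
  u1 = (b.0)\{a,b}\{b,c} :: ∅
  u2 = 0 :: ∅
LTS(Q): 2 reachable states
  v0 = rec X. (a.(b.0)\{a,b})\{b,c} + b.X :: —a→ v1, —b→ v0
  v1 = (b.0)\{a,b}\{b,c} :: ∅
Coarsest stable partition (strong bisimilarity classes):
  B0 = {u0}
  B1 = {u1, u2, v1}
  B2 = {v0}
u0 ∈ B0, v0 ∈ B2 → different blocks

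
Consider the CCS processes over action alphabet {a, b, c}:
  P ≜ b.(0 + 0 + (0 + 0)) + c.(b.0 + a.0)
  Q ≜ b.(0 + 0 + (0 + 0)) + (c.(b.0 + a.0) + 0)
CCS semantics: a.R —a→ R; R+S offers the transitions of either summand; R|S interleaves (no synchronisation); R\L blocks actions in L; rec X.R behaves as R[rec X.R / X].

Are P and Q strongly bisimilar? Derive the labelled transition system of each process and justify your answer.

LTS(P): 4 reachable states
  m0 = b.(0 + 0 + (0 + 0)) + c.(b.0 + a.0) → —b→ m1, —c→ m2
  m1 = 0 + 0 + (0 + 0) → stopped
  m2 = b.0 + a.0 → —a→ m3, —b→ m3
  m3 = 0 → stopped
LTS(Q): 4 reachable states
  n0 = b.(0 + 0 + (0 + 0)) + (c.(b.0 + a.0) + 0) → —b→ n1, —c→ n2
  n1 = 0 + 0 + (0 + 0) → stopped
  n2 = b.0 + a.0 → —a→ n3, —b→ n3
  n3 = 0 → stopped
Bisimilarity quotient blocks:
  B0 = {m0, n0}
  B1 = {m2, n2}
  B2 = {m1, m3, n1, n3}
m0 ∈ B0, n0 ∈ B0 → same block

P ~ Q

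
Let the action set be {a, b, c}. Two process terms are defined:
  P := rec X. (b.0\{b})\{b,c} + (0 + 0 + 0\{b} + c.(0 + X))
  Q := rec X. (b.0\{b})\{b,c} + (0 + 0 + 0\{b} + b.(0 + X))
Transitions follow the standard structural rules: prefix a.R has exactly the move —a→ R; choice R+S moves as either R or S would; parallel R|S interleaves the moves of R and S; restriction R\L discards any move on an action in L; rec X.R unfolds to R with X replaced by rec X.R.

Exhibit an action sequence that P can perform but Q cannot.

LTS(P): 2 reachable states
  u0 = rec X. (b.0\{b})\{b,c} + (0 + 0 + 0\{b} + c.(0 + X)) has moves —c→ u1
  u1 = 0 + (rec X. (b.0\{b})\{b,c} + (0 + 0 + 0\{b} + c.(0 + X))) has moves —c→ u1
LTS(Q): 2 reachable states
  v0 = rec X. (b.0\{b})\{b,c} + (0 + 0 + 0\{b} + b.(0 + X)) has moves —b→ v1
  v1 = 0 + (rec X. (b.0\{b})\{b,c} + (0 + 0 + 0\{b} + b.(0 + X))) has moves —b→ v1
Trace ⟨c⟩ through P, begin at {u0}:
  after c @ step 1: {u1}
  — P admits the full trace.
Trace ⟨c⟩ through Q, begin at {v0}:
  after c @ step 1: no successor for Q

c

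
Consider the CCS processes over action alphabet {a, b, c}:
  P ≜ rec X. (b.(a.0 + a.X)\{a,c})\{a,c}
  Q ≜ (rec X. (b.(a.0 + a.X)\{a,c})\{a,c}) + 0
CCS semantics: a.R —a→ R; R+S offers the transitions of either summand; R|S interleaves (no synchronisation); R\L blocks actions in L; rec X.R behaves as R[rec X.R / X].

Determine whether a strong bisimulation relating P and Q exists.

P's transition system — 2 states:
  p0 = rec X. (b.(a.0 + a.X)\{a,c})\{a,c} | -b-> p1
  p1 = (a.0 + a.(rec X. (b.(a.0 + a.X)\{a,c})\{a,c}))\{a,c}\{a,c} | ·
Q's transition system — 2 states:
  q0 = (rec X. (b.(a.0 + a.X)\{a,c})\{a,c}) + 0 | -b-> q1
  q1 = (a.0 + a.(rec X. (b.(a.0 + a.X)\{a,c})\{a,c}))\{a,c}\{a,c} | ·
Bisimilarity quotient blocks:
  B0 = {p0, q0}
  B1 = {p1, q1}
p0 ∈ B0, q0 ∈ B0 → same block

bisimilar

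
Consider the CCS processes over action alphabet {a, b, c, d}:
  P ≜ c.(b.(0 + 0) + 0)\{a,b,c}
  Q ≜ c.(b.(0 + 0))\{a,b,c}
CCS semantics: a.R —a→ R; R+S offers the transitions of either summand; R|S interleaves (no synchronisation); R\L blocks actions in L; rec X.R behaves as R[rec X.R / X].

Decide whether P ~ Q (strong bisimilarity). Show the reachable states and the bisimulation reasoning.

YES

Reachable graph of P (2 states):
  p0 = c.(b.(0 + 0) + 0)\{a,b,c} | =c=> p1
  p1 = (b.(0 + 0) + 0)\{a,b,c} | ∅
Reachable graph of Q (2 states):
  q0 = c.(b.(0 + 0))\{a,b,c} | =c=> q1
  q1 = (b.(0 + 0))\{a,b,c} | ∅
Partition-refinement fixed point:
  B0 = {p0, q0}
  B1 = {p1, q1}
p0 ∈ B0, q0 ∈ B0 → same block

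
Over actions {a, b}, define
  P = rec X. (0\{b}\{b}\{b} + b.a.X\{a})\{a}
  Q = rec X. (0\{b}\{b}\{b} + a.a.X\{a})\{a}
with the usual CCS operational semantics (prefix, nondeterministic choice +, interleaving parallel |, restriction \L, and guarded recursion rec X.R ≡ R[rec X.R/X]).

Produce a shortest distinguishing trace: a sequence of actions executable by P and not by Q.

LTS(P): 2 reachable states
  u0 = rec X. (0\{b}\{b}\{b} + b.a.X\{a})\{a} ⊢ -b-> u1
  u1 = (a.(rec X. (0\{b}\{b}\{b} + b.a.X\{a})\{a})\{a})\{a} ⊢ ·
LTS(Q): 1 reachable states
  v0 = rec X. (0\{b}\{b}\{b} + a.a.X\{a})\{a} ⊢ ·
Executing b from P (initial set {u0}):
  after b @ step 1: {u1}
  ✓ P
Executing b from Q (initial set {v0}):
  after b @ step 1: no successor for Q

b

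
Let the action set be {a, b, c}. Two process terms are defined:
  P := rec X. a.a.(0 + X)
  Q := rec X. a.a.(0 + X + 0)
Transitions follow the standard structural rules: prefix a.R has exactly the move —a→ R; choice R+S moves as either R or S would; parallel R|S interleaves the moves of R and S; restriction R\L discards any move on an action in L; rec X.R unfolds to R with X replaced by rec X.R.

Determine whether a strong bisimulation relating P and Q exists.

YES

LTS(P): 3 reachable states
  p0 = rec X. a.a.(0 + X) has moves ··a··> p1
  p1 = a.(0 + (rec X. a.a.(0 + X))) has moves ··a··> p2
  p2 = 0 + (rec X. a.a.(0 + X)) has moves ··a··> p1
LTS(Q): 3 reachable states
  q0 = rec X. a.a.(0 + X + 0) has moves ··a··> q1
  q1 = a.(0 + (rec X. a.a.(0 + X + 0)) + 0) has moves ··a··> q2
  q2 = 0 + (rec X. a.a.(0 + X + 0)) + 0 has moves ··a··> q1
Coarsest stable partition (strong bisimilarity classes):
  B0 = {p0, p1, p2, q0, q1, q2}
p0 ∈ B0, q0 ∈ B0 → same block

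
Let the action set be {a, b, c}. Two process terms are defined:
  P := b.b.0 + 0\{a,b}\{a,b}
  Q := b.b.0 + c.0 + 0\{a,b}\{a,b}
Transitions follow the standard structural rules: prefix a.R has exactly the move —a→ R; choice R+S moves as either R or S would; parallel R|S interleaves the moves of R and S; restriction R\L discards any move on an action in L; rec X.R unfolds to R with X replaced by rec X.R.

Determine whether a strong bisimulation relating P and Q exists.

Reachable graph of P (3 states):
  s0 = b.b.0 + 0\{a,b}\{a,b} has moves -b-> s1
  s1 = b.0 has moves -b-> s2
  s2 = 0 has moves (no moves)
Reachable graph of Q (3 states):
  t0 = b.b.0 + c.0 + 0\{a,b}\{a,b} has moves -b-> t1, -c-> t2
  t1 = b.0 has moves -b-> t2
  t2 = 0 has moves (no moves)
Partition-refinement fixed point:
  B0 = {s0}
  B1 = {s1, t1}
  B2 = {s2, t2}
  B3 = {t0}
s0 ∈ B0, t0 ∈ B3 → different blocks

not bisimilar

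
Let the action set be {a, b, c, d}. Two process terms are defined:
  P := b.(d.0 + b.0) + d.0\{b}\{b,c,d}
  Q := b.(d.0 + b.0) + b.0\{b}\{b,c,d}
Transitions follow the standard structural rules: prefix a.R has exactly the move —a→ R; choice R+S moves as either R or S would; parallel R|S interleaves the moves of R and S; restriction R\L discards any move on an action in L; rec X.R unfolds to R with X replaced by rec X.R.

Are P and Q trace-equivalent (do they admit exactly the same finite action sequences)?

NO — witness ⟨d⟩

LTS(P): 4 reachable states
  m0 = b.(d.0 + b.0) + d.0\{b}\{b,c,d} :: =b=> m1, =d=> m2
  m1 = d.0 + b.0 :: =b=> m3, =d=> m3
  m2 = 0\{b}\{b,c,d} :: (no moves)
  m3 = 0 :: (no moves)
LTS(Q): 4 reachable states
  n0 = b.(d.0 + b.0) + b.0\{b}\{b,c,d} :: =b=> n1, =b=> n2
  n1 = 0\{b}\{b,c,d} :: (no moves)
  n2 = d.0 + b.0 :: =b=> n3, =d=> n3
  n3 = 0 :: (no moves)
Trace ⟨d⟩ through P, begin at {m0}:
  step 1 (d): {m2}
  ✓ P
Trace ⟨d⟩ through Q, begin at {n0}:
  step 1 (d): ∅  — Q cannot continue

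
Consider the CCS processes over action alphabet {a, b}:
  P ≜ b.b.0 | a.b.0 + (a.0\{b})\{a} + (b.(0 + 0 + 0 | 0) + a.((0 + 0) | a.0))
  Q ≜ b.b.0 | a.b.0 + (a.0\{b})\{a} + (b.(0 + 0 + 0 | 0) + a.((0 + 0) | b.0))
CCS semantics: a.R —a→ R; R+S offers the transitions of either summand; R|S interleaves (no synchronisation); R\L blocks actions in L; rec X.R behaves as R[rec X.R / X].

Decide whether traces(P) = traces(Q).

traces(P) ≠ traces(Q) — witness ⟨aa⟩

P's transition system — 12 states:
  p0 = b.b.0 | a.b.0 + (a.0\{b})\{a} + (b.(0 + 0 + 0 | 0) + a.((0 + 0) | a.0)) has moves --a--▸ p1, --a--▸ p2, --b--▸ p3, --b--▸ p4
  p1 = (0 + 0) | a.0 has moves --a--▸ p5
  p2 = b.b.0 | b.0 has moves --b--▸ p6, --b--▸ p7
  p3 = 0 + 0 + 0 | 0 has moves stopped
  p4 = b.0 | a.b.0 has moves --a--▸ p6, --b--▸ p8
  p5 = (0 + 0) | 0 has moves stopped
  p6 = b.0 | b.0 has moves --b--▸ p10, --b--▸ p9
  p7 = b.b.0 | 0 has moves --b--▸ p10
  p8 = 0 | a.b.0 has moves --a--▸ p9
  p9 = 0 | b.0 has moves --b--▸ p11
  p10 = b.0 | 0 has moves --b--▸ p11
  p11 = 0 | 0 has moves stopped
Q's transition system — 12 states:
  q0 = b.b.0 | a.b.0 + (a.0\{b})\{a} + (b.(0 + 0 + 0 | 0) + a.((0 + 0) | b.0)) has moves --a--▸ q1, --a--▸ q2, --b--▸ q3, --b--▸ q4
  q1 = (0 + 0) | b.0 has moves --b--▸ q5
  q2 = b.b.0 | b.0 has moves --b--▸ q6, --b--▸ q7
  q3 = 0 + 0 + 0 | 0 has moves stopped
  q4 = b.0 | a.b.0 has moves --a--▸ q6, --b--▸ q8
  q5 = (0 + 0) | 0 has moves stopped
  q6 = b.0 | b.0 has moves --b--▸ q10, --b--▸ q9
  q7 = b.b.0 | 0 has moves --b--▸ q10
  q8 = 0 | a.b.0 has moves --a--▸ q9
  q9 = 0 | b.0 has moves --b--▸ q11
  q10 = b.0 | 0 has moves --b--▸ q11
  q11 = 0 | 0 has moves stopped
Executing aa from P (initial set {p0}):
  [1] a ⇒ {p1, p2}
  [2] a ⇒ {p5}
  P completes σ.
Executing aa from Q (initial set {q0}):
  [1] a ⇒ {q1, q2}
  [2] a ⇒ ∅ (Q stuck)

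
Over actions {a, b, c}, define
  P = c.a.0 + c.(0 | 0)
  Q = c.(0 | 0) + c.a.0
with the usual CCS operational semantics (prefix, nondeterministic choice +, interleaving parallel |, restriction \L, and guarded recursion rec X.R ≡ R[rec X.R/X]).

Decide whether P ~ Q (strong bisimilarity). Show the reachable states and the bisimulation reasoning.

P ~ Q

Reachable graph of P (4 states):
  m0 = c.a.0 + c.(0 | 0) has moves —c→ m1, —c→ m2
  m1 = 0 | 0 has moves (no moves)
  m2 = a.0 has moves —a→ m3
  m3 = 0 has moves (no moves)
Reachable graph of Q (4 states):
  n0 = c.(0 | 0) + c.a.0 has moves —c→ n1, —c→ n2
  n1 = 0 | 0 has moves (no moves)
  n2 = a.0 has moves —a→ n3
  n3 = 0 has moves (no moves)
Bisimilarity quotient blocks:
  B0 = {m0, n0}
  B1 = {m2, n2}
  B2 = {m1, m3, n1, n3}
m0 ∈ B0, n0 ∈ B0 → same block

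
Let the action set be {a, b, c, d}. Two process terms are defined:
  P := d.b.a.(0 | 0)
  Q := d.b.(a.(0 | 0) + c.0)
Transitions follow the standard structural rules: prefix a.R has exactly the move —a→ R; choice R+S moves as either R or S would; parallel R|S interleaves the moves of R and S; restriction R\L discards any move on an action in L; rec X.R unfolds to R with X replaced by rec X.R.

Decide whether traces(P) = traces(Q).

trace-distinct — witness ⟨dbc⟩

P's transition system — 4 states:
  p0 = d.b.a.(0 | 0) :: -d-> p1
  p1 = b.a.(0 | 0) :: -b-> p2
  p2 = a.(0 | 0) :: -a-> p3
  p3 = 0 | 0 :: ∅
Q's transition system — 5 states:
  q0 = d.b.(a.(0 | 0) + c.0) :: -d-> q1
  q1 = b.(a.(0 | 0) + c.0) :: -b-> q2
  q2 = a.(0 | 0) + c.0 :: -a-> q3, -c-> q4
  q3 = 0 | 0 :: ∅
  q4 = 0 :: ∅
Trace ⟨dbc⟩ through Q, begin at {q0}:
  [1] d ⇒ {q1}
  [2] b ⇒ {q2}
  [3] c ⇒ {q4}
  — Q admits the full trace.
Trace ⟨dbc⟩ through P, begin at {p0}:
  [1] d ⇒ {p1}
  [2] b ⇒ {p2}
  [3] c ⇒ ∅  — P cannot continue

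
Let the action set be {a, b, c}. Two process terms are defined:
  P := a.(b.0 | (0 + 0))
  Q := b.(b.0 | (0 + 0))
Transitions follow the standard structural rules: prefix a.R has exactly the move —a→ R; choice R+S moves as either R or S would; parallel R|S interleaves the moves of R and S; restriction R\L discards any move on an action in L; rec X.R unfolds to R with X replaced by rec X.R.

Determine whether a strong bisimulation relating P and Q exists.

not bisimilar

P's transition system — 3 states:
  u0 = a.(b.0 | (0 + 0)) has moves —a→ u1
  u1 = b.0 | (0 + 0) has moves —b→ u2
  u2 = 0 | (0 + 0) has moves (no moves)
Q's transition system — 3 states:
  v0 = b.(b.0 | (0 + 0)) has moves —b→ v1
  v1 = b.0 | (0 + 0) has moves —b→ v2
  v2 = 0 | (0 + 0) has moves (no moves)
Partition-refinement fixed point:
  B0 = {u0}
  B1 = {u1, v1}
  B2 = {u2, v2}
  B3 = {v0}
u0 ∈ B0, v0 ∈ B3 → different blocks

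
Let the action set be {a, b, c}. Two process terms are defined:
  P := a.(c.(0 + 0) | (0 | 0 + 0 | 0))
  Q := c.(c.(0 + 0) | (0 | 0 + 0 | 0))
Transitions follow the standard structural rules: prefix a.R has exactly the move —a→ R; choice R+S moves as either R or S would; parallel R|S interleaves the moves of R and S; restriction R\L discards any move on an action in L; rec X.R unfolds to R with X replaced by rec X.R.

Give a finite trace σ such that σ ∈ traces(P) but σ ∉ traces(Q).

LTS(P): 3 reachable states
  u0 = a.(c.(0 + 0) | (0 | 0 + 0 | 0)) :: =a=> u1
  u1 = c.(0 + 0) | (0 | 0 + 0 | 0) :: =c=> u2
  u2 = (0 + 0) | (0 | 0 + 0 | 0) :: deadlocked
LTS(Q): 3 reachable states
  v0 = c.(c.(0 + 0) | (0 | 0 + 0 | 0)) :: =c=> v1
  v1 = c.(0 + 0) | (0 | 0 + 0 | 0) :: =c=> v2
  v2 = (0 + 0) | (0 | 0 + 0 | 0) :: deadlocked
Trace ⟨a⟩ through P, begin at {u0}:
  step 1 (a): {u1}
  ✓ P
Trace ⟨a⟩ through Q, begin at {v0}:
  step 1 (a): no successor for Q

a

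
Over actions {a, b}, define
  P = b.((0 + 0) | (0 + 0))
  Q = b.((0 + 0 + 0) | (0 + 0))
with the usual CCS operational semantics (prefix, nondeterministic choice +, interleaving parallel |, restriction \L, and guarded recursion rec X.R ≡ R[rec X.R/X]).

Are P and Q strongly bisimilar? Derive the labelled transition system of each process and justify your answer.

bisimilar

LTS(P): 2 reachable states
  p0 = b.((0 + 0) | (0 + 0)) → ··b··> p1
  p1 = (0 + 0) | (0 + 0) → stopped
LTS(Q): 2 reachable states
  q0 = b.((0 + 0 + 0) | (0 + 0)) → ··b··> q1
  q1 = (0 + 0 + 0) | (0 + 0) → stopped
Partition-refinement fixed point:
  B0 = {p0, q0}
  B1 = {p1, q1}
p0 ∈ B0, q0 ∈ B0 → same block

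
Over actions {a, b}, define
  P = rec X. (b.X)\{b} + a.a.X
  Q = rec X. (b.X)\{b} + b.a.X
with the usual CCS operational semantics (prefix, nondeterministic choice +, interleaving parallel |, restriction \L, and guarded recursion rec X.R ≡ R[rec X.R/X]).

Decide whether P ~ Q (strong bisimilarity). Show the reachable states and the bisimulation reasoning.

P ≁ Q

P's transition system — 2 states:
  u0 = rec X. (b.X)\{b} + a.a.X → ··a··> u1
  u1 = a.(rec X. (b.X)\{b} + a.a.X) → ··a··> u0
Q's transition system — 2 states:
  v0 = rec X. (b.X)\{b} + b.a.X → ··b··> v1
  v1 = a.(rec X. (b.X)\{b} + b.a.X) → ··a··> v0
Coarsest stable partition (strong bisimilarity classes):
  B0 = {u0, u1}
  B1 = {v0}
  B2 = {v1}
u0 ∈ B0, v0 ∈ B1 → different blocks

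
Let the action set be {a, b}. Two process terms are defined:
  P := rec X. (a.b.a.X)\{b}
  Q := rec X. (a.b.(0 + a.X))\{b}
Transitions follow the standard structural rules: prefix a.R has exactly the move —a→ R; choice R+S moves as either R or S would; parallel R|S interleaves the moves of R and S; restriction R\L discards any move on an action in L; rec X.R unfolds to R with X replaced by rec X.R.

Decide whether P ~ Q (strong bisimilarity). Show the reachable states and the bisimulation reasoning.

Reachable graph of P (2 states):
  p0 = rec X. (a.b.a.X)\{b} has moves ··a··> p1
  p1 = (b.a.(rec X. (a.b.a.X)\{b}))\{b} has moves (no moves)
Reachable graph of Q (2 states):
  q0 = rec X. (a.b.(0 + a.X))\{b} has moves ··a··> q1
  q1 = (b.(0 + a.(rec X. (a.b.(0 + a.X))\{b})))\{b} has moves (no moves)
Coarsest stable partition (strong bisimilarity classes):
  B0 = {p0, q0}
  B1 = {p1, q1}
p0 ∈ B0, q0 ∈ B0 → same block

YES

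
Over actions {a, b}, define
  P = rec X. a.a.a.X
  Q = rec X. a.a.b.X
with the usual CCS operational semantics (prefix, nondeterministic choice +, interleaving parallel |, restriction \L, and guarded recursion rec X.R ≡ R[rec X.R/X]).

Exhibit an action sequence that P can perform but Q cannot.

LTS(P): 3 reachable states
  s0 = rec X. a.a.a.X ⊢ ··a··> s1
  s1 = a.a.(rec X. a.a.a.X) ⊢ ··a··> s2
  s2 = a.(rec X. a.a.a.X) ⊢ ··a··> s0
LTS(Q): 3 reachable states
  t0 = rec X. a.a.b.X ⊢ ··a··> t1
  t1 = a.b.(rec X. a.a.b.X) ⊢ ··a··> t2
  t2 = b.(rec X. a.a.b.X) ⊢ ··b··> t0
Run σ = ⟨aaa⟩ on P: start {s0}
  after a @ step 1: {s1}
  after a @ step 2: {s2}
  after a @ step 3: {s0}
  — P admits the full trace.
Run σ = ⟨aaa⟩ on Q: start {t0}
  after a @ step 1: {t1}
  after a @ step 2: {t2}
  after a @ step 3: no successor for Q

aaa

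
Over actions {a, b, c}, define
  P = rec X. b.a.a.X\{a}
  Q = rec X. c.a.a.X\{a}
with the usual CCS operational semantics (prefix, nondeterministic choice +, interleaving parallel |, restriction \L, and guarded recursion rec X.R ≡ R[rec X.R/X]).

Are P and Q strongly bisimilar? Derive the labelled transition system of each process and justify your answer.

P's transition system — 5 states:
  m0 = rec X. b.a.a.X\{a} has moves -b-> m1
  m1 = a.a.(rec X. b.a.a.X\{a})\{a} has moves -a-> m2
  m2 = a.(rec X. b.a.a.X\{a})\{a} has moves -a-> m3
  m3 = (rec X. b.a.a.X\{a})\{a} has moves -b-> m4
  m4 = (a.a.(rec X. b.a.a.X\{a})\{a})\{a} has moves ∅
Q's transition system — 5 states:
  n0 = rec X. c.a.a.X\{a} has moves -c-> n1
  n1 = a.a.(rec X. c.a.a.X\{a})\{a} has moves -a-> n2
  n2 = a.(rec X. c.a.a.X\{a})\{a} has moves -a-> n3
  n3 = (rec X. c.a.a.X\{a})\{a} has moves -c-> n4
  n4 = (a.a.(rec X. c.a.a.X\{a})\{a})\{a} has moves ∅
Partition-refinement fixed point:
  B0 = {m0}
  B1 = {m1}
  B2 = {m2}
  B3 = {m3}
  B4 = {m4, n4}
  B5 = {n0}
  B6 = {n1}
  B7 = {n2}
  B8 = {n3}
m0 ∈ B0, n0 ∈ B5 → different blocks

NO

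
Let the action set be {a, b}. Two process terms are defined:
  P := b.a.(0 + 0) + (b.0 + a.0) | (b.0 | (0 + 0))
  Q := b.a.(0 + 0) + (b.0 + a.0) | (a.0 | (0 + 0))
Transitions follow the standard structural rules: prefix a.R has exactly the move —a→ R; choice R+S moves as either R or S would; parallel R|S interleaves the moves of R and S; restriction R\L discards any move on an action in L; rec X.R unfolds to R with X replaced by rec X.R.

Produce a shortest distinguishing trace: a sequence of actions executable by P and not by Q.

bb

Reachable graph of P (6 states):
  u0 = b.a.(0 + 0) + (b.0 + a.0) | (b.0 | (0 + 0)) :: --a--▸ u1, --b--▸ u1, --b--▸ u2, --b--▸ u3
  u1 = 0 | (b.0 | (0 + 0)) :: --b--▸ u4
  u2 = (b.0 + a.0) | (0 | (0 + 0)) :: --a--▸ u4, --b--▸ u4
  u3 = a.(0 + 0) :: --a--▸ u5
  u4 = 0 | (0 | (0 + 0)) :: ·
  u5 = 0 + 0 :: ·
Reachable graph of Q (6 states):
  v0 = b.a.(0 + 0) + (b.0 + a.0) | (a.0 | (0 + 0)) :: --a--▸ v1, --a--▸ v2, --b--▸ v2, --b--▸ v3
  v1 = (b.0 + a.0) | (0 | (0 + 0)) :: --a--▸ v4, --b--▸ v4
  v2 = 0 | (a.0 | (0 + 0)) :: --a--▸ v4
  v3 = a.(0 + 0) :: --a--▸ v5
  v4 = 0 | (0 | (0 + 0)) :: ·
  v5 = 0 + 0 :: ·
Trace ⟨bb⟩ through P, begin at {u0}:
  after b @ step 1: {u1, u2, u3}
  after b @ step 2: {u4}
  — P admits the full trace.
Trace ⟨bb⟩ through Q, begin at {v0}:
  after b @ step 1: {v2, v3}
  after b @ step 2: ∅  — Q cannot continue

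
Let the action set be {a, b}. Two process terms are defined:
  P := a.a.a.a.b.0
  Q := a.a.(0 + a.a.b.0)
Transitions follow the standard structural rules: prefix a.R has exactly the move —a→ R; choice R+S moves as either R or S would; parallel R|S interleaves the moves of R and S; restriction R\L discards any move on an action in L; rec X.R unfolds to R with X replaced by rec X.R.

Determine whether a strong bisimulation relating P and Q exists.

YES

P's transition system — 6 states:
  s0 = a.a.a.a.b.0 → —a→ s1
  s1 = a.a.a.b.0 → —a→ s2
  s2 = a.a.b.0 → —a→ s3
  s3 = a.b.0 → —a→ s4
  s4 = b.0 → —b→ s5
  s5 = 0 → ∅
Q's transition system — 6 states:
  t0 = a.a.(0 + a.a.b.0) → —a→ t1
  t1 = a.(0 + a.a.b.0) → —a→ t2
  t2 = 0 + a.a.b.0 → —a→ t3
  t3 = a.b.0 → —a→ t4
  t4 = b.0 → —b→ t5
  t5 = 0 → ∅
Partition-refinement fixed point:
  B0 = {s0, t0}
  B1 = {s1, t1}
  B2 = {s2, t2}
  B3 = {s3, t3}
  B4 = {s4, t4}
  B5 = {s5, t5}
s0 ∈ B0, t0 ∈ B0 → same block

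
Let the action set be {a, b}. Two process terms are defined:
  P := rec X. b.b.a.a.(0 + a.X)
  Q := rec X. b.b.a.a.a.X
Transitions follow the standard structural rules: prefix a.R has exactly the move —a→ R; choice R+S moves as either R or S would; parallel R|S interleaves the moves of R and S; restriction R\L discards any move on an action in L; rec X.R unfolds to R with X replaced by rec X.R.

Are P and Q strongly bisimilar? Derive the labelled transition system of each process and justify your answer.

P's transition system — 5 states:
  m0 = rec X. b.b.a.a.(0 + a.X) has moves ··b··> m1
  m1 = b.a.a.(0 + a.(rec X. b.b.a.a.(0 + a.X))) has moves ··b··> m2
  m2 = a.a.(0 + a.(rec X. b.b.a.a.(0 + a.X))) has moves ··a··> m3
  m3 = a.(0 + a.(rec X. b.b.a.a.(0 + a.X))) has moves ··a··> m4
  m4 = 0 + a.(rec X. b.b.a.a.(0 + a.X)) has moves ··a··> m0
Q's transition system — 5 states:
  n0 = rec X. b.b.a.a.a.X has moves ··b··> n1
  n1 = b.a.a.a.(rec X. b.b.a.a.a.X) has moves ··b··> n2
  n2 = a.a.a.(rec X. b.b.a.a.a.X) has moves ··a··> n3
  n3 = a.a.(rec X. b.b.a.a.a.X) has moves ··a··> n4
  n4 = a.(rec X. b.b.a.a.a.X) has moves ··a··> n0
Partition-refinement fixed point:
  B0 = {m0, n0}
  B1 = {m1, n1}
  B2 = {m2, n2}
  B3 = {m3, n3}
  B4 = {m4, n4}
m0 ∈ B0, n0 ∈ B0 → same block

P ~ Q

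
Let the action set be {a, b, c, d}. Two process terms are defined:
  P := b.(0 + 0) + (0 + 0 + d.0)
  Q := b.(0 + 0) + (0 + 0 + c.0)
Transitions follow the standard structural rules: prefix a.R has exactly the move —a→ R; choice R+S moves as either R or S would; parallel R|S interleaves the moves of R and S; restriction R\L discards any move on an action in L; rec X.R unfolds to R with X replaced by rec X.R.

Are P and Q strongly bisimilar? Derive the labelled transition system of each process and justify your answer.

P's transition system — 3 states:
  p0 = b.(0 + 0) + (0 + 0 + d.0) :: --b--▸ p1, --d--▸ p2
  p1 = 0 + 0 :: deadlocked
  p2 = 0 :: deadlocked
Q's transition system — 3 states:
  q0 = b.(0 + 0) + (0 + 0 + c.0) :: --b--▸ q1, --c--▸ q2
  q1 = 0 + 0 :: deadlocked
  q2 = 0 :: deadlocked
Bisimilarity quotient blocks:
  B0 = {p0}
  B1 = {p1, p2, q1, q2}
  B2 = {q0}
p0 ∈ B0, q0 ∈ B2 → different blocks

NO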